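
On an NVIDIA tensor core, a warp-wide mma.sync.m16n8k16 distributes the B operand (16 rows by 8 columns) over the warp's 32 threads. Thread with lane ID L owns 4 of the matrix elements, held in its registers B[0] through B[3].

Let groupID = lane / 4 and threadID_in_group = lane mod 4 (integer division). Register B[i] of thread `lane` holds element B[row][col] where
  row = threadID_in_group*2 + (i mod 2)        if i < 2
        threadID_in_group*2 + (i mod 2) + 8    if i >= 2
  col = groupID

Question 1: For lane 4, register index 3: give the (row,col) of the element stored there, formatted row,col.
9,1

4: G=1,T=0
[3] (0*2+1+8,1) = (9,1)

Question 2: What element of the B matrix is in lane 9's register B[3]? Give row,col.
9: g=2,t=1
[3] (1*2+1+8,2) = (11,2)

11,2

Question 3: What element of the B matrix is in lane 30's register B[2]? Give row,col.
30: gid=7,tid=2
[2] (2*2+0+8,7) = (12,7)

12,7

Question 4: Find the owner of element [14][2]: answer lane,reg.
11,2

c=2⇒gr=2  r=14⇒Rb=1,th=3,odd=0
L=2*4+3=11  i=1*2+0=2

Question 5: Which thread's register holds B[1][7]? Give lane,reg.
c=7→G=7  r=1→rhi=0,T=0,p=1
L=7*4+0=28  i=0*2+1=1

28,1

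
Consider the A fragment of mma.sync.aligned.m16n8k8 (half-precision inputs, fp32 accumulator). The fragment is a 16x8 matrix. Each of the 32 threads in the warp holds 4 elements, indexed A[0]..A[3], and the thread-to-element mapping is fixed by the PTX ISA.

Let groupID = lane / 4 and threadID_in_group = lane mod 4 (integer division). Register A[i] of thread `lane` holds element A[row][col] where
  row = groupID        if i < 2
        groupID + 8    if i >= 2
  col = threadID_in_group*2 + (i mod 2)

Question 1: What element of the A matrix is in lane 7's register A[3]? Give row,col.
lane 7→7/4=1, 7 mod 4=3
i=3  r:1+8→9  c:2·3+1→7

9,7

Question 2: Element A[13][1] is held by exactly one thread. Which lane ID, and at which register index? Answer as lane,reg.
r: 13->gid=5,r8=1  c: 1->tid=0,i&1=1
L=5*4+0=20  i=1*2+1=3

20,3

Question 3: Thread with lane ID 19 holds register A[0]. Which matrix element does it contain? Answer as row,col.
4,6

19: gr=4,th=3
[0] (4+0,3*2+0) = (4,6)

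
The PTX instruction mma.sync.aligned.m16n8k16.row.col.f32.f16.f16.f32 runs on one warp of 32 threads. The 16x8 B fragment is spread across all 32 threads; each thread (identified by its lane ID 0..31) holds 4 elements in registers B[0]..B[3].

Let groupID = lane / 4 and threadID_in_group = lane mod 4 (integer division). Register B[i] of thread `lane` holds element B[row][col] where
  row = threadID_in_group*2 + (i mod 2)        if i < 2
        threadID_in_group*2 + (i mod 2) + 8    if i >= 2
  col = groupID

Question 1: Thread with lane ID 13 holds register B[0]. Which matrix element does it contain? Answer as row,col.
13: g=3,t=1
[0] (1*2+0+0,3) = (2,3)

2,3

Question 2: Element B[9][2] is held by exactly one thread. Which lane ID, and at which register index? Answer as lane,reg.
c=2->g=2  r=9->rb=1,t=0,b0=1
L=2*4+0=8  i=1*2+1=3

8,3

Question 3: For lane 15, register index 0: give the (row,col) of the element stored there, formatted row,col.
L=15->gid=15>>2=3, tid=15&3=3
[0]->row 3·2+0+0=6  col gid=3

6,3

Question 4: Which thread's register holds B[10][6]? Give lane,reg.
25,2

c=6→G=6  r=10→rhi=1,T=1,p=0
L=6*4+1=25  i=1*2+0=2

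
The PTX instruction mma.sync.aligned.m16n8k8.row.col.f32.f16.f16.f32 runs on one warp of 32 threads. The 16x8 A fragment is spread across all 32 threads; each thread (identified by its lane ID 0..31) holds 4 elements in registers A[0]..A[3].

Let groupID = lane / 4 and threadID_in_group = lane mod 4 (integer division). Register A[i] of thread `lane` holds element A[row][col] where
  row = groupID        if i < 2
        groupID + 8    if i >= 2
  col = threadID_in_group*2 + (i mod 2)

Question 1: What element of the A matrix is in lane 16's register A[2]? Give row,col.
L=16=>grp=16>>2=4, tig=16&3=0
[2]=>row 4+8=12  col 0·2+0=0

12,0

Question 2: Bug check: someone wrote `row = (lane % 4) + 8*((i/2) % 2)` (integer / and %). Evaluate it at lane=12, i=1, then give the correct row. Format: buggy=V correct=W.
buggy=0 correct=3

`(lane % 4) + 8*((i/2) % 2)`[12,1]⇒0
L=12⇒gr=12>>2=3, th=12&3=0
[1]⇒row 3+0=3  col 0·2+1=1
row: 0 vs 3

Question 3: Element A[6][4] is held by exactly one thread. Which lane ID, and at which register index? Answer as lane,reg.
r=6→G=6,rhi=0  c=4→T=2,p=0
L=6*4+2=26  i=0*2+0=0

26,0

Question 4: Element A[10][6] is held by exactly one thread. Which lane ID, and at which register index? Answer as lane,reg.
11,2

r=10->g=2,rb=1  c=6->t=3,b0=0
L=2*4+3=11  i=1*2+0=2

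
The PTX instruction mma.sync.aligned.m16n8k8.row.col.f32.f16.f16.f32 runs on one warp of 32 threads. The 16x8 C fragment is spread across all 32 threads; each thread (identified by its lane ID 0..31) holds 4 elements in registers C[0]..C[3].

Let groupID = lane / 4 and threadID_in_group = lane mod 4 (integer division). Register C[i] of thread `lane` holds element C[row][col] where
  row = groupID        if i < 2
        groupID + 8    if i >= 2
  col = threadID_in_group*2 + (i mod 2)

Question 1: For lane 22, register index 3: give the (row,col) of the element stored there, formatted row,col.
13,5

lane 22->22/4=5, 22 mod 4=2
i=3  r:5+8->13  c:2·2+1->5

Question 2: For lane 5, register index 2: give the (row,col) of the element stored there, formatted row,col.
9,2

lane 5→5/4=1, 5 mod 4=1
i=2  r:1+8→9  c:2·1+0→2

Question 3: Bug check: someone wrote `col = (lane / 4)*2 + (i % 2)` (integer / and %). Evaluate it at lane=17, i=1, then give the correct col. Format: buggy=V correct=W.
buggy=9 correct=3

`(lane / 4)*2 + (i % 2)`[17,1]->9
17: gid=4,tid=1
[1] (4+0,1*2+1) = (4,3)
col: 9 vs 3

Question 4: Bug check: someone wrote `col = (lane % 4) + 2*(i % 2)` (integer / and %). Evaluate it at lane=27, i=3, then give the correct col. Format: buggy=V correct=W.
`(lane % 4) + 2*(i % 2)`[27,3]->5
lane 27: g=6 (27/4), t=3 (27%4)
i=3: r=6+8=14, c=3*2+1=7
col: 5 vs 7

buggy=5 correct=7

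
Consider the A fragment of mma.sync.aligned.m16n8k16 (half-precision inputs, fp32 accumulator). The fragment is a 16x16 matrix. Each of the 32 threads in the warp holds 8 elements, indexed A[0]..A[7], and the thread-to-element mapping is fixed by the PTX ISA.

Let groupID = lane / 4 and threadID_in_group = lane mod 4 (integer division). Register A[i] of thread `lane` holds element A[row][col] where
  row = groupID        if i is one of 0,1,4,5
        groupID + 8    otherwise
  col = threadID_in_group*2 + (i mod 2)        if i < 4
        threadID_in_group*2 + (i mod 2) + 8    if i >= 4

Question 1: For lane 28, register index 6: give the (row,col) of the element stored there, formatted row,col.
15,8

L=28⇒gr=28>>2=7, th=28&3=0
[6]⇒row 7+8=15  col 0·2+0+8=8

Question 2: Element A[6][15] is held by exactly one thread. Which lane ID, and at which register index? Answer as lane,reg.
27,5

r=6⇒gr=6,Rb=0  c=15⇒Cb=1,th=3,odd=1
L=6*4+3=27  i=1*4+0*2+1=5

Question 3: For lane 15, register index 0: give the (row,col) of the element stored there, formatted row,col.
L=15->gid=15>>2=3, tid=15&3=3
[0]->row 3+0=3  col 3·2+0+0=6

3,6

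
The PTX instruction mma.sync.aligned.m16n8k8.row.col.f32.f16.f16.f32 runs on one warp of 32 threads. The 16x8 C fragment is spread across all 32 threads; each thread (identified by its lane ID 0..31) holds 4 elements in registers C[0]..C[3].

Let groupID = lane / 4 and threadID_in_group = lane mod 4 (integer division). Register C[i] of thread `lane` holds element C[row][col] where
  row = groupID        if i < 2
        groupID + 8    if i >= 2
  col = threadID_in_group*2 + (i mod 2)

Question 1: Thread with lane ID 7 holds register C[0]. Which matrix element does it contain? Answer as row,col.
1,6

7: gr=1,th=3
[0] (1+0,3*2+0) = (1,6)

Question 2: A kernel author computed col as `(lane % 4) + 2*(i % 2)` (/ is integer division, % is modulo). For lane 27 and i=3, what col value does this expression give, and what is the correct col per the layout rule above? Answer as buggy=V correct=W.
`(lane % 4) + 2*(i % 2)`[27,3]->5
27: g=6,t=3
[3] (6+8,3*2+1) = (14,7)
col: 5 vs 7

buggy=5 correct=7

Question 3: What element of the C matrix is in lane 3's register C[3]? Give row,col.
8,7

lane 3: g=0 (3/4), t=3 (3%4)
i=3: r=0+8=8, c=3*2+1=7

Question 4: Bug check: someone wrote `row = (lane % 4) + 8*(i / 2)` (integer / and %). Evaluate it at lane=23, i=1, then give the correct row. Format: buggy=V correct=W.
buggy=3 correct=5

`(lane % 4) + 8*(i / 2)`[23,1]=>3
23: grp=5,tig=3
[1] (5+0,3*2+1) = (5,7)
row: 3 vs 5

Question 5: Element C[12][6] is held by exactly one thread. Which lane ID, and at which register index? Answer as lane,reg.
19,2

r=12→G=4,rhi=1  c=6→T=3,p=0
L=4*4+3=19  i=1*2+0=2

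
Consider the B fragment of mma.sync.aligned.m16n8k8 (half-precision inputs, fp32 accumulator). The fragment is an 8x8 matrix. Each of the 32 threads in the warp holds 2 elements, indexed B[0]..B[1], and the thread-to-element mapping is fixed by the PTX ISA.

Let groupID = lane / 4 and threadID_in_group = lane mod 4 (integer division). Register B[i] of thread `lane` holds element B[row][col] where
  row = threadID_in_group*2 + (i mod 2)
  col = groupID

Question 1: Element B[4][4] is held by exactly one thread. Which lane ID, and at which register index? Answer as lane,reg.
c:4=>grp=4  r:4=>tig=2,lo=0
L=4*4+2=18  i=0=0

18,0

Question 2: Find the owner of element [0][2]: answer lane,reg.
c=2⇒gr=2  r=0⇒th=0,odd=0
L=2*4+0=8  i=0=0

8,0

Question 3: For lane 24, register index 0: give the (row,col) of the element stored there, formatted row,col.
0,6

24: grp=6,tig=0
[0] (0*2+0,6) = (0,6)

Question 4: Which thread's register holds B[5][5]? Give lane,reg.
c=5->g=5  r=5->t=2,b0=1
L=5*4+2=22  i=1=1

22,1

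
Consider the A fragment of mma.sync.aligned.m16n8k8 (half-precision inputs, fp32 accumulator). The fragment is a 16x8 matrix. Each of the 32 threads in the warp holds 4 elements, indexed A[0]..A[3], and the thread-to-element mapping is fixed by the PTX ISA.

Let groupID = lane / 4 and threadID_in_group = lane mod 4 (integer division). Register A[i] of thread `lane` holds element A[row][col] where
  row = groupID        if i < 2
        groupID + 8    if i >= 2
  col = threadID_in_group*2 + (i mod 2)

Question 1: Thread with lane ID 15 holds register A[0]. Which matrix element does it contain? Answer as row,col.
L=15->g=15>>2=3, t=15&3=3
[0]->row 3+0=3  col 3·2+0=6

3,6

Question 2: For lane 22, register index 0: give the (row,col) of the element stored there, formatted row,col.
L=22->g=22>>2=5, t=22&3=2
[0]->row 5+0=5  col 2·2+0=4

5,4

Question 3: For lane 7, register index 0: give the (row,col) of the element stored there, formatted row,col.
1,6

lane 7⇒7/4=1, 7 mod 4=3
i=0  r:1+0⇒1  c:2·3+0⇒6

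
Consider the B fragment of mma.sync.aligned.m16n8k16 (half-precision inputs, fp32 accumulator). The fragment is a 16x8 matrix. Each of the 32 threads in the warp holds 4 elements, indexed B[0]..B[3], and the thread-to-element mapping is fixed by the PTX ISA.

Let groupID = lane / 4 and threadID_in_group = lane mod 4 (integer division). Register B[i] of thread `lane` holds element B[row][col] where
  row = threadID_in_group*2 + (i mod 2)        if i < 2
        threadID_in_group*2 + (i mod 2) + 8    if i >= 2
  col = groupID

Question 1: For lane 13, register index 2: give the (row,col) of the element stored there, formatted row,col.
10,3

13: G=3,T=1
[2] (1*2+0+8,3) = (10,3)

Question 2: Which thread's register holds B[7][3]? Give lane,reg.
c=3⇒gr=3  r=7⇒Rb=0,th=3,odd=1
L=3*4+3=15  i=0*2+1=1

15,1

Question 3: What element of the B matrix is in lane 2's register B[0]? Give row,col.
L=2->g=2>>2=0, t=2&3=2
[0]->row 2·2+0+0=4  col g=0

4,0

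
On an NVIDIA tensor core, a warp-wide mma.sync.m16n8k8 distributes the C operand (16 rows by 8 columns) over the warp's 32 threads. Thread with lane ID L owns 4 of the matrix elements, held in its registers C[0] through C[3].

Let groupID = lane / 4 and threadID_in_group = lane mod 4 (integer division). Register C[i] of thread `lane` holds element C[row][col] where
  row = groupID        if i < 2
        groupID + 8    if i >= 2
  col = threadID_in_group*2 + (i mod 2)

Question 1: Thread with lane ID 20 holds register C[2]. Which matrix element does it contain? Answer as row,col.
lane 20: grp=5 (20/4), tig=0 (20%4)
i=2: r=5+8=13, c=0*2+0=0

13,0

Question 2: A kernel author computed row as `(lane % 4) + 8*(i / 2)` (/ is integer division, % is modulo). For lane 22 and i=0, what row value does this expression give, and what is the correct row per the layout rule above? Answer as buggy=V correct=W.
`(lane % 4) + 8*(i / 2)`[22,0]->2
lane 22->22/4=5, 22 mod 4=2
i=0  r:5+0->5  c:2·2+0->4
row: 2 vs 5

buggy=2 correct=5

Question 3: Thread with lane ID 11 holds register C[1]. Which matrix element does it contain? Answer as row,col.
2,7

11: gid=2,tid=3
[1] (2+0,3*2+1) = (2,7)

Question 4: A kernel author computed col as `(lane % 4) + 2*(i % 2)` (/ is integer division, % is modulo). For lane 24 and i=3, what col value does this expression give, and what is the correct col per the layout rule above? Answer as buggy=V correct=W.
buggy=2 correct=1

`(lane % 4) + 2*(i % 2)`[24,3]->2
lane 24: gid=6 (24/4), tid=0 (24%4)
i=3: r=6+8=14, c=0*2+1=1
col: 2 vs 1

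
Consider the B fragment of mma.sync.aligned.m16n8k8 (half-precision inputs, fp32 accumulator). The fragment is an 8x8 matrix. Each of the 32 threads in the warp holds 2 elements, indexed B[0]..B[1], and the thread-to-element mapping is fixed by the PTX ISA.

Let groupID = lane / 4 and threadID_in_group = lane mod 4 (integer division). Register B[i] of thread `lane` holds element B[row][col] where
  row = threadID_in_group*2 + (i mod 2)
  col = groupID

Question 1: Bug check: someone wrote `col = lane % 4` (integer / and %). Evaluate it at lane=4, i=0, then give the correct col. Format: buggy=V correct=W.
buggy=0 correct=1

`lane % 4`[4,0]→0
lane 4→4/4=1, 4 mod 4=0
i=0  r:2·0+0→0  c:1
col: 0 vs 1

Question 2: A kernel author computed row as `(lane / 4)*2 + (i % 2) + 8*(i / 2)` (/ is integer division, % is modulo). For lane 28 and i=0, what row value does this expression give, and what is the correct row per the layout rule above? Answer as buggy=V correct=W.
`(lane / 4)*2 + (i % 2) + 8*(i / 2)`[28,0]⇒14
28: gr=7,th=0
[0] (0*2+0,7) = (0,7)
row: 14 vs 0

buggy=14 correct=0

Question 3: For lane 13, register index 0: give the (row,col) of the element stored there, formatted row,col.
2,3

L=13->g=13>>2=3, t=13&3=1
[0]->row 1·2+0=2  col g=3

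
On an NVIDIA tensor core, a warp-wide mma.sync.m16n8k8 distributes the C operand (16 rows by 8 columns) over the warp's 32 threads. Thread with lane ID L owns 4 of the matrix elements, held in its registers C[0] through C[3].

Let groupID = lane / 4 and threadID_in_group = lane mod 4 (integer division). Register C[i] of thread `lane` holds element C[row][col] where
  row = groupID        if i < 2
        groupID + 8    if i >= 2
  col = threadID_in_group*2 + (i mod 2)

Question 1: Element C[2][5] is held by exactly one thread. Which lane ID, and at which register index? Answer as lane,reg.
10,1

r=2⇒gr=2,Rb=0  c=5⇒th=2,odd=1
L=2*4+2=10  i=0*2+1=1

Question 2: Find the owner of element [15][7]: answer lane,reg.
31,3

r: 15->gid=7,r8=1  c: 7->tid=3,i&1=1
L=7*4+3=31  i=1*2+1=3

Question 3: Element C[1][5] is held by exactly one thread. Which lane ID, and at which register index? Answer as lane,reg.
r=1→G=1,rhi=0  c=5→T=2,p=1
L=1*4+2=6  i=0*2+1=1

6,1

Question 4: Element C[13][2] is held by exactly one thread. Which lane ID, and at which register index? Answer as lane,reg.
21,2

r=13->g=5,rb=1  c=2->t=1,b0=0
L=5*4+1=21  i=1*2+0=2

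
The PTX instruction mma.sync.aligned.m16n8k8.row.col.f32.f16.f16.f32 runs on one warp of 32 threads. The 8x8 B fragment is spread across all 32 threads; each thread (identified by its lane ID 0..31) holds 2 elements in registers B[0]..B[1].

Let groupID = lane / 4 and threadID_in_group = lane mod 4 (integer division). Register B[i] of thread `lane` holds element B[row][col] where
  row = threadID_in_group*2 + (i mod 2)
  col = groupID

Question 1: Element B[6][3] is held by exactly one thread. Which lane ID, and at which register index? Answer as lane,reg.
c:3=>grp=3  r:6=>tig=3,lo=0
L=3*4+3=15  i=0=0

15,0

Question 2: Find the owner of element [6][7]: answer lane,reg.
31,0

c=7->g=7  r=6->t=3,b0=0
L=7*4+3=31  i=0=0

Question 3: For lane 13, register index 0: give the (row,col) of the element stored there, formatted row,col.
lane 13=>13/4=3, 13 mod 4=1
i=0  r:2·1+0=>2  c:3

2,3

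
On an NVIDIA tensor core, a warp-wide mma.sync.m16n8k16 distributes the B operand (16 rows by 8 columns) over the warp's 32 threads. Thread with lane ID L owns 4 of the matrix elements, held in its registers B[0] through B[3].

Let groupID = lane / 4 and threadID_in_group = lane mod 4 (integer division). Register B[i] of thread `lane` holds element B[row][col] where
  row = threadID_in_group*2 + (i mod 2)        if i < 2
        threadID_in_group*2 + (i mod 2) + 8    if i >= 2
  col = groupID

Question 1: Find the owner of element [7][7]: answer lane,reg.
31,1

c: 7->gid=7  r: 7->r8=0,tid=3,i&1=1
L=7*4+3=31  i=0*2+1=1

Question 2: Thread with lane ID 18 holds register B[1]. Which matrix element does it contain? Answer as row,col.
5,4

18: G=4,T=2
[1] (2*2+1+0,4) = (5,4)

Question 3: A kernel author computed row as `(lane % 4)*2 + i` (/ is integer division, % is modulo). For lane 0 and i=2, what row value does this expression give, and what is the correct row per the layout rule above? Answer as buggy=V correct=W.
`(lane % 4)*2 + i`[0,2]=>2
lane 0=>0/4=0, 0 mod 4=0
i=2  r:2·0+0+8=>8  c:0
row: 2 vs 8

buggy=2 correct=8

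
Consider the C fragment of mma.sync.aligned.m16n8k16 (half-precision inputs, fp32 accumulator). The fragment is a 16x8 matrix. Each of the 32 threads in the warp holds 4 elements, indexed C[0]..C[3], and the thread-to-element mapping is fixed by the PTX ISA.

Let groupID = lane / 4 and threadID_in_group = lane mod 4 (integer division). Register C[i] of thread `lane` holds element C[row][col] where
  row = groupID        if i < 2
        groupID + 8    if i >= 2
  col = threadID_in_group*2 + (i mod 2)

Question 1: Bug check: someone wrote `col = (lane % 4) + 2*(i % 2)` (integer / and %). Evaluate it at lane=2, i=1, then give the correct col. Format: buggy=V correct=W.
`(lane % 4) + 2*(i % 2)`[2,1]⇒4
L=2⇒gr=2>>2=0, th=2&3=2
[1]⇒row 0+0=0  col 2·2+1=5
col: 4 vs 5

buggy=4 correct=5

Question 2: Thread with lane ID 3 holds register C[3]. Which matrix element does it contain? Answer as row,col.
8,7

lane 3: G=0 (3/4), T=3 (3%4)
i=3: r=0+8=8, c=3*2+1=7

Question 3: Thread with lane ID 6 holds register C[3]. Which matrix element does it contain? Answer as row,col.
9,5

6: G=1,T=2
[3] (1+8,2*2+1) = (9,5)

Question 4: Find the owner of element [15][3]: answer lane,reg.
r=15->g=7,rb=1  c=3->t=1,b0=1
L=7*4+1=29  i=1*2+1=3

29,3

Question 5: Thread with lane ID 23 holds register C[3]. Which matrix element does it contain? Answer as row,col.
lane 23=>23/4=5, 23 mod 4=3
i=3  r:5+8=>13  c:2·3+1=>7

13,7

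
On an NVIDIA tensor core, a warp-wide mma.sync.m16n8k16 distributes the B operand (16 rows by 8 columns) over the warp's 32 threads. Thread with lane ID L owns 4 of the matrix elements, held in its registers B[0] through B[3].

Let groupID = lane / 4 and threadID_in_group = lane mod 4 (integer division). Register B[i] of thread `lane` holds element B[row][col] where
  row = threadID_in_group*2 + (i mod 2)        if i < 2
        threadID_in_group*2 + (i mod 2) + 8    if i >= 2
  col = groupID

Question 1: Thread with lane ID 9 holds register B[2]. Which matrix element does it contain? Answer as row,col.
10,2

lane 9: G=2 (9/4), T=1 (9%4)
i=2: r=1*2+0+8=10, c=G=2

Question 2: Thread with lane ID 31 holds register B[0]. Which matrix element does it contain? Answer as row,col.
lane 31: G=7 (31/4), T=3 (31%4)
i=0: r=3*2+0+0=6, c=G=7

6,7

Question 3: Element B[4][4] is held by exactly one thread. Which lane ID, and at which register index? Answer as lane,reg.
18,0

c=4⇒gr=4  r=4⇒Rb=0,th=2,odd=0
L=4*4+2=18  i=0*2+0=0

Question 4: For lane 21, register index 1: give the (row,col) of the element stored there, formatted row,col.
3,5

L=21=>grp=21>>2=5, tig=21&3=1
[1]=>row 1·2+1+0=3  col grp=5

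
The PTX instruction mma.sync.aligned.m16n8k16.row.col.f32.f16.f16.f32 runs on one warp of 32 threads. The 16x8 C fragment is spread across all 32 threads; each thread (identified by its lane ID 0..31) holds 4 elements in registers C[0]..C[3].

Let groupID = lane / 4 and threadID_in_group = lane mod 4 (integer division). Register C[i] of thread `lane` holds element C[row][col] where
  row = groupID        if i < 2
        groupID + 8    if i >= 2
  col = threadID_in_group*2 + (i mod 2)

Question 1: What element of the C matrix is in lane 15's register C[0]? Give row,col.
lane 15: grp=3 (15/4), tig=3 (15%4)
i=0: r=3+0=3, c=3*2+0=6

3,6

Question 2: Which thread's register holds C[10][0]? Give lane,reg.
8,2

r:10=>grp=2,rB=1  c:0=>tig=0,lo=0
L=2*4+0=8  i=1*2+0=2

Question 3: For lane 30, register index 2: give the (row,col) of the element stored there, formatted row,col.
15,4

lane 30: G=7 (30/4), T=2 (30%4)
i=2: r=7+8=15, c=2*2+0=4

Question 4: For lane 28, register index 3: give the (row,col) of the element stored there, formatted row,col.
lane 28: g=7 (28/4), t=0 (28%4)
i=3: r=7+8=15, c=0*2+1=1

15,1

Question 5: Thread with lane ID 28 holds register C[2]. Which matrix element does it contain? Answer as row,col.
L=28→G=28>>2=7, T=28&3=0
[2]→row 7+8=15  col 0·2+0=0

15,0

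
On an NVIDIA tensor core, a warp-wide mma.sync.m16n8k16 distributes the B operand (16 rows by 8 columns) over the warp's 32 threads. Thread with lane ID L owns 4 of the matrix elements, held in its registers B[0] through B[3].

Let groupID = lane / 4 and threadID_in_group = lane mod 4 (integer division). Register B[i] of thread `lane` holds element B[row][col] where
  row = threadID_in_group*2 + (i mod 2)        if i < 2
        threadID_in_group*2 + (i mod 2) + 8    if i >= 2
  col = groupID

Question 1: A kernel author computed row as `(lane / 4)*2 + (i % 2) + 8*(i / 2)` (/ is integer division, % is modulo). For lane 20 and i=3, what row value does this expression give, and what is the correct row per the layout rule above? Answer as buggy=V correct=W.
`(lane / 4)*2 + (i % 2) + 8*(i / 2)`[20,3]⇒19
lane 20⇒20/4=5, 20 mod 4=0
i=3  r:2·0+1+8⇒9  c:5
row: 19 vs 9

buggy=19 correct=9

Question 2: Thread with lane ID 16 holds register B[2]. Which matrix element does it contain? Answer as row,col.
L=16→G=16>>2=4, T=16&3=0
[2]→row 0·2+0+8=8  col G=4

8,4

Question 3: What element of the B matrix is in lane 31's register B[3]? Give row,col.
lane 31→31/4=7, 31 mod 4=3
i=3  r:2·3+1+8→15  c:7

15,7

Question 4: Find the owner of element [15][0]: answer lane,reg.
c=0⇒gr=0  r=15⇒Rb=1,th=3,odd=1
L=0*4+3=3  i=1*2+1=3

3,3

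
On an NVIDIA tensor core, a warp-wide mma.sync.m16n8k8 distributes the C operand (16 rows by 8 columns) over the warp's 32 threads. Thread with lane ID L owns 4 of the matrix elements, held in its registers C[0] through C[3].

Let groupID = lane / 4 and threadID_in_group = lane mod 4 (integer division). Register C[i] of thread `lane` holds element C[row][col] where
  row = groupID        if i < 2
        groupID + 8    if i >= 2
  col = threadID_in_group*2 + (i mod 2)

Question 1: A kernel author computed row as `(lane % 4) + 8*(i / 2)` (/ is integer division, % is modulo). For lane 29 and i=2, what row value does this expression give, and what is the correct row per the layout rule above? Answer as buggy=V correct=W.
buggy=9 correct=15

`(lane % 4) + 8*(i / 2)`[29,2]→9
29: G=7,T=1
[2] (7+8,1*2+0) = (15,2)
row: 9 vs 15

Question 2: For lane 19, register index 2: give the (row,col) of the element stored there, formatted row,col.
12,6

19: gr=4,th=3
[2] (4+8,3*2+0) = (12,6)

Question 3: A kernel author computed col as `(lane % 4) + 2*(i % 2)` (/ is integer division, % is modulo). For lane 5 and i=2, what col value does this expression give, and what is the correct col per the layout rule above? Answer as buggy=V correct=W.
buggy=1 correct=2

`(lane % 4) + 2*(i % 2)`[5,2]=>1
lane 5: grp=1 (5/4), tig=1 (5%4)
i=2: r=1+8=9, c=1*2+0=2
col: 1 vs 2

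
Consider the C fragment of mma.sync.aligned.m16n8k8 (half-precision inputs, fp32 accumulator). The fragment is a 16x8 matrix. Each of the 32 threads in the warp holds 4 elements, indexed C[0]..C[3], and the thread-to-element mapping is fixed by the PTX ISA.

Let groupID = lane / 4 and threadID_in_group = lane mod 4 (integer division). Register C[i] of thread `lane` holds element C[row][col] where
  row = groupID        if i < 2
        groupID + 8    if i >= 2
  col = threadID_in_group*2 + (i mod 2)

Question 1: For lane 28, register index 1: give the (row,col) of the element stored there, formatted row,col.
L=28->gid=28>>2=7, tid=28&3=0
[1]->row 7+0=7  col 0·2+1=1

7,1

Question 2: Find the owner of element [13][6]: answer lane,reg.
r=13->g=5,rb=1  c=6->t=3,b0=0
L=5*4+3=23  i=1*2+0=2

23,2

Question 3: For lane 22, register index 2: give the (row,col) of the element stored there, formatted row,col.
13,4

lane 22: g=5 (22/4), t=2 (22%4)
i=2: r=5+8=13, c=2*2+0=4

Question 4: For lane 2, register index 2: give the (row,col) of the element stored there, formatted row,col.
L=2⇒gr=2>>2=0, th=2&3=2
[2]⇒row 0+8=8  col 2·2+0=4

8,4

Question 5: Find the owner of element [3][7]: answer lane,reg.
r=3->g=3,rb=0  c=7->t=3,b0=1
L=3*4+3=15  i=0*2+1=1

15,1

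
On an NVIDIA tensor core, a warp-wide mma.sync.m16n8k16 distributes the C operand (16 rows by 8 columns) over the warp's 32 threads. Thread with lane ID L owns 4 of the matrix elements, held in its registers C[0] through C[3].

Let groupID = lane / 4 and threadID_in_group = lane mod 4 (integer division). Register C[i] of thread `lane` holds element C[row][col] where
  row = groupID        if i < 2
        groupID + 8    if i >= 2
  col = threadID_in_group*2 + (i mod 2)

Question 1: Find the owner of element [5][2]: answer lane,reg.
r=5->g=5,rb=0  c=2->t=1,b0=0
L=5*4+1=21  i=0*2+0=0

21,0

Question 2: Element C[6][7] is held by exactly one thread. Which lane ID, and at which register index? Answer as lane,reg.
27,1

r=6->g=6,rb=0  c=7->t=3,b0=1
L=6*4+3=27  i=0*2+1=1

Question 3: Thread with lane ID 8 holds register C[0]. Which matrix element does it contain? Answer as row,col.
8: gr=2,th=0
[0] (2+0,0*2+0) = (2,0)

2,0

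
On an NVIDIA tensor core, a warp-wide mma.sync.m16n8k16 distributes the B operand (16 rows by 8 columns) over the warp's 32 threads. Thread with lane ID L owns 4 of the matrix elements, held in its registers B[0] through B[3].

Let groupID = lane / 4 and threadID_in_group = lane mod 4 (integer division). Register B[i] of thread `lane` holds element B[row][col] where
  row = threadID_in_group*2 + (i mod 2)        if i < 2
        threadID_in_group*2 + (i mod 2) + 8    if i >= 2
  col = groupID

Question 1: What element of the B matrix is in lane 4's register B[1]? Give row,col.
1,1

lane 4: gid=1 (4/4), tid=0 (4%4)
i=1: r=0*2+1+0=1, c=gid=1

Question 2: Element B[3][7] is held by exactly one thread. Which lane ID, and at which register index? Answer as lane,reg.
29,1

c=7->g=7  r=3->rb=0,t=1,b0=1
L=7*4+1=29  i=0*2+1=1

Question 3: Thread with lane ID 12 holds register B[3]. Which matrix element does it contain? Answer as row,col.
lane 12=>12/4=3, 12 mod 4=0
i=3  r:2·0+1+8=>9  c:3

9,3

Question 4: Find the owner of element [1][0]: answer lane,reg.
0,1

c=0⇒gr=0  r=1⇒Rb=0,th=0,odd=1
L=0*4+0=0  i=0*2+1=1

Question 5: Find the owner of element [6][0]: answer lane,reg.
c=0→G=0  r=6→rhi=0,T=3,p=0
L=0*4+3=3  i=0*2+0=0

3,0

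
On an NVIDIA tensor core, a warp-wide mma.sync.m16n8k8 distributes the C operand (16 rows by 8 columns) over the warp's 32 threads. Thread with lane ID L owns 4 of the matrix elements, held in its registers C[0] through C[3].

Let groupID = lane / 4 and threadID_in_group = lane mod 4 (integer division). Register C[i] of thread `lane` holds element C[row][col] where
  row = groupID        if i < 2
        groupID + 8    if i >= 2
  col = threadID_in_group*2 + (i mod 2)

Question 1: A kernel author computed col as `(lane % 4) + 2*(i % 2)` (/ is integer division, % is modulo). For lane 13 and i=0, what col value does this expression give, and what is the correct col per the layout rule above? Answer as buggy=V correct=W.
`(lane % 4) + 2*(i % 2)`[13,0]⇒1
lane 13⇒13/4=3, 13 mod 4=1
i=0  r:3+0⇒3  c:2·1+0⇒2
col: 1 vs 2

buggy=1 correct=2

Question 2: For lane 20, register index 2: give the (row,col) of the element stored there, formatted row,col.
20: grp=5,tig=0
[2] (5+8,0*2+0) = (13,0)

13,0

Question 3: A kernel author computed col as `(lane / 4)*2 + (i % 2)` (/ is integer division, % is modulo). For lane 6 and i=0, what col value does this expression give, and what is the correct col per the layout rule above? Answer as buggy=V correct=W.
buggy=2 correct=4

`(lane / 4)*2 + (i % 2)`[6,0]->2
6: gid=1,tid=2
[0] (1+0,2*2+0) = (1,4)
col: 2 vs 4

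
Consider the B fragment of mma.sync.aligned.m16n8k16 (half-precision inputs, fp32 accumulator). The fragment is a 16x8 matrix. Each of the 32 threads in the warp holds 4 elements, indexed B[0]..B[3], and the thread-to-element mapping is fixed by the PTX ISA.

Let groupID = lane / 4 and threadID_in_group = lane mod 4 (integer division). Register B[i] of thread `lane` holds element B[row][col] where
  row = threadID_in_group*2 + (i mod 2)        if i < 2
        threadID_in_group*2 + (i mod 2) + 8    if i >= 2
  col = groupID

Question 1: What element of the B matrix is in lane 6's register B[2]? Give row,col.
12,1

lane 6: G=1 (6/4), T=2 (6%4)
i=2: r=2*2+0+8=12, c=G=1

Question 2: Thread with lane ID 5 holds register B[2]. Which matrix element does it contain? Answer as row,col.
10,1

lane 5: g=1 (5/4), t=1 (5%4)
i=2: r=1*2+0+8=10, c=g=1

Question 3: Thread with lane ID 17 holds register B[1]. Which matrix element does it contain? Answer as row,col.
3,4

lane 17=>17/4=4, 17 mod 4=1
i=1  r:2·1+1+0=>3  c:4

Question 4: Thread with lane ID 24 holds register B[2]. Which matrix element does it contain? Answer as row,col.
L=24⇒gr=24>>2=6, th=24&3=0
[2]⇒row 0·2+0+8=8  col gr=6

8,6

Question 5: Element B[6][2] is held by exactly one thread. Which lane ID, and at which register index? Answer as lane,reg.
c: 2->gid=2  r: 6->r8=0,tid=3,i&1=0
L=2*4+3=11  i=0*2+0=0

11,0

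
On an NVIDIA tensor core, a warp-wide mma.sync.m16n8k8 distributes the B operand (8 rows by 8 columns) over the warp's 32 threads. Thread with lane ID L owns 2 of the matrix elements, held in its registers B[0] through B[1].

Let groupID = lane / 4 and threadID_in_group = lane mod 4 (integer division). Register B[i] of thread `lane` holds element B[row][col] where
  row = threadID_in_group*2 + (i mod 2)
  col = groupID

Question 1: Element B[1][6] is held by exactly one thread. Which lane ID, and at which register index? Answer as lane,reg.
c: 6->gid=6  r: 1->tid=0,i&1=1
L=6*4+0=24  i=1=1

24,1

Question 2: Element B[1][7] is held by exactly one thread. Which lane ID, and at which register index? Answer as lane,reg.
28,1

c:7=>grp=7  r:1=>tig=0,lo=1
L=7*4+0=28  i=1=1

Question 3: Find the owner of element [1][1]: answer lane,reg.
4,1

c:1=>grp=1  r:1=>tig=0,lo=1
L=1*4+0=4  i=1=1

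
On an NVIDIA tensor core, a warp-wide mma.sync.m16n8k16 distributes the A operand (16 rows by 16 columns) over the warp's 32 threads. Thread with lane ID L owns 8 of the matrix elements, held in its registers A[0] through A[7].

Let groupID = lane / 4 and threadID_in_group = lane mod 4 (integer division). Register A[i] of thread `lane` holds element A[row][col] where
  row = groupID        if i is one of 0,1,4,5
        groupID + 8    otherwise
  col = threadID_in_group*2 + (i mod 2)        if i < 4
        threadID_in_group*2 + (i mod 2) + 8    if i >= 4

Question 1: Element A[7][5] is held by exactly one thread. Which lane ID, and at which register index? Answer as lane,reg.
30,1

r=7->g=7,rb=0  c=5->cb=0,t=2,b0=1
L=7*4+2=30  i=0*4+0*2+1=1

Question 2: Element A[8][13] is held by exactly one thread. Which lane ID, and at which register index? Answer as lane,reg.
2,7

r:8=>grp=0,rB=1  c:13=>cB=1,tig=2,lo=1
L=0*4+2=2  i=1*4+1*2+1=7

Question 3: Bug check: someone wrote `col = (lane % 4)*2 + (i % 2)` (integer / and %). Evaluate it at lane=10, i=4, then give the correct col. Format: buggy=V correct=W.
buggy=4 correct=12

`(lane % 4)*2 + (i % 2)`[10,4]→4
lane 10: G=2 (10/4), T=2 (10%4)
i=4: r=2+0=2, c=2*2+0+8=12
col: 4 vs 12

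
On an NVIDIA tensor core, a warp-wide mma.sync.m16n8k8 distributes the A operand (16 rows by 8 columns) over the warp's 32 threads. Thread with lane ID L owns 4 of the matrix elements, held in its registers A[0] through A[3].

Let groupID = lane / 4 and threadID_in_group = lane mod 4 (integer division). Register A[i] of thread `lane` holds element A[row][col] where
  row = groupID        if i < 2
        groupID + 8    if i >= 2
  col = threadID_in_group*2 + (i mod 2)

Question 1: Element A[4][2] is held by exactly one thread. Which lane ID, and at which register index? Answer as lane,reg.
17,0

r=4→G=4,rhi=0  c=2→T=1,p=0
L=4*4+1=17  i=0*2+0=0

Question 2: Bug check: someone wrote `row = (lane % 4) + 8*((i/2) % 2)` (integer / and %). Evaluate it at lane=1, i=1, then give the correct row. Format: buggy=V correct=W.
`(lane % 4) + 8*((i/2) % 2)`[1,1]→1
lane 1→1/4=0, 1 mod 4=1
i=1  r:0+0→0  c:2·1+1→3
row: 1 vs 0

buggy=1 correct=0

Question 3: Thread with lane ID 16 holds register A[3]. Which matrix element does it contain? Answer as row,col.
16: G=4,T=0
[3] (4+8,0*2+1) = (12,1)

12,1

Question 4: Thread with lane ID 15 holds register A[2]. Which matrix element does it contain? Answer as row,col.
11,6

L=15→G=15>>2=3, T=15&3=3
[2]→row 3+8=11  col 3·2+0=6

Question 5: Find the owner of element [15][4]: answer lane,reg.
30,2

r:15=>grp=7,rB=1  c:4=>tig=2,lo=0
L=7*4+2=30  i=1*2+0=2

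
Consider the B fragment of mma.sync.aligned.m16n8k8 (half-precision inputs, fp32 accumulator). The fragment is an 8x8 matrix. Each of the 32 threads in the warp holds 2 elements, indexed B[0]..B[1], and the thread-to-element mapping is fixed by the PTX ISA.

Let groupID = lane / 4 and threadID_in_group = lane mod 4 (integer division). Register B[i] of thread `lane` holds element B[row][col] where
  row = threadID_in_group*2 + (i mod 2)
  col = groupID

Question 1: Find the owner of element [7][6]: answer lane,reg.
27,1

c=6->g=6  r=7->t=3,b0=1
L=6*4+3=27  i=1=1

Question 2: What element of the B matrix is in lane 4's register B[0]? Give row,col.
L=4->gid=4>>2=1, tid=4&3=0
[0]->row 0·2+0=0  col gid=1

0,1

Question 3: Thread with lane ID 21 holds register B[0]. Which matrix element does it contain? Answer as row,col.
2,5

lane 21->21/4=5, 21 mod 4=1
i=0  r:2·1+0->2  c:5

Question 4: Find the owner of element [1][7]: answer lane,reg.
28,1

c:7=>grp=7  r:1=>tig=0,lo=1
L=7*4+0=28  i=1=1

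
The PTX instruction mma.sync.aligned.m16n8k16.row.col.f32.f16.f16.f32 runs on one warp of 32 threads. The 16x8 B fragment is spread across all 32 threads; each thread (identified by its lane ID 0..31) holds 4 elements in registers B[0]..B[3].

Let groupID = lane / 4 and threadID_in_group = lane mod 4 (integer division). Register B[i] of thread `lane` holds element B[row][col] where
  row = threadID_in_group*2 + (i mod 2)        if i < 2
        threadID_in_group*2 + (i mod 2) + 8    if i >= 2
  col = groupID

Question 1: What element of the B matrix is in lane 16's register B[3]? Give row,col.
L=16⇒gr=16>>2=4, th=16&3=0
[3]⇒row 0·2+1+8=9  col gr=4

9,4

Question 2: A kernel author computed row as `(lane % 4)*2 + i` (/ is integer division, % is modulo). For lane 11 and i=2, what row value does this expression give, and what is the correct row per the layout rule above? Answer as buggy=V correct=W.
buggy=8 correct=14

`(lane % 4)*2 + i`[11,2]→8
lane 11: G=2 (11/4), T=3 (11%4)
i=2: r=3*2+0+8=14, c=G=2
row: 8 vs 14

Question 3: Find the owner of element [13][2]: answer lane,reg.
c=2→G=2  r=13→rhi=1,T=2,p=1
L=2*4+2=10  i=1*2+1=3

10,3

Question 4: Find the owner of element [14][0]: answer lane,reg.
3,2

c=0⇒gr=0  r=14⇒Rb=1,th=3,odd=0
L=0*4+3=3  i=1*2+0=2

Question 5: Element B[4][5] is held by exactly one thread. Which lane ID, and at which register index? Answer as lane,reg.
c: 5->gid=5  r: 4->r8=0,tid=2,i&1=0
L=5*4+2=22  i=0*2+0=0

22,0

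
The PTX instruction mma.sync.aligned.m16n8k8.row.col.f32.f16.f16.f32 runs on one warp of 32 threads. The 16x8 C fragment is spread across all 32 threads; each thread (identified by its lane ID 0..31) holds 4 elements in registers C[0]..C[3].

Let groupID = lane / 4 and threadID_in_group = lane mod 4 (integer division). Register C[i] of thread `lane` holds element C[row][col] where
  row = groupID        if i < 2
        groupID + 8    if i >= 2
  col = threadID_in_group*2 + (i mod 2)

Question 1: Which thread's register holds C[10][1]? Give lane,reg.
8,3

r: 10->gid=2,r8=1  c: 1->tid=0,i&1=1
L=2*4+0=8  i=1*2+1=3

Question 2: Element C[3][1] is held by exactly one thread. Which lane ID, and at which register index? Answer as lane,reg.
r:3=>grp=3,rB=0  c:1=>tig=0,lo=1
L=3*4+0=12  i=0*2+1=1

12,1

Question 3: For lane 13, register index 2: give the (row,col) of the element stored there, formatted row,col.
11,2

L=13⇒gr=13>>2=3, th=13&3=1
[2]⇒row 3+8=11  col 1·2+0=2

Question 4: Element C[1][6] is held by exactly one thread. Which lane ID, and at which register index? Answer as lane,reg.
r=1->g=1,rb=0  c=6->t=3,b0=0
L=1*4+3=7  i=0*2+0=0

7,0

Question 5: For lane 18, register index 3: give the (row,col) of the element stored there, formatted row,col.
lane 18: gid=4 (18/4), tid=2 (18%4)
i=3: r=4+8=12, c=2*2+1=5

12,5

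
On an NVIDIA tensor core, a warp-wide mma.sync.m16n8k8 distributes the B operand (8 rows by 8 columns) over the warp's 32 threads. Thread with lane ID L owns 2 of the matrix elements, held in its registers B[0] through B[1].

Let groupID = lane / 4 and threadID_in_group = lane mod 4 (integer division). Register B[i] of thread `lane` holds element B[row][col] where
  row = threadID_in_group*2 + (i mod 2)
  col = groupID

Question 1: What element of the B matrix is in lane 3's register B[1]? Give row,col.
lane 3⇒3/4=0, 3 mod 4=3
i=1  r:2·3+1⇒7  c:0

7,0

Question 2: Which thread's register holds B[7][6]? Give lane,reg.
27,1

c=6->g=6  r=7->t=3,b0=1
L=6*4+3=27  i=1=1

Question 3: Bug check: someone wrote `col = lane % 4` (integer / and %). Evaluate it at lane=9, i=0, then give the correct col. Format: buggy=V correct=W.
`lane % 4`[9,0]→1
9: G=2,T=1
[0] (1*2+0,2) = (2,2)
col: 1 vs 2

buggy=1 correct=2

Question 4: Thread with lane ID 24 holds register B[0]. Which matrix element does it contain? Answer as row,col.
0,6

24: grp=6,tig=0
[0] (0*2+0,6) = (0,6)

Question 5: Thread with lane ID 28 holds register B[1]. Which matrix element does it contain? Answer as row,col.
28: g=7,t=0
[1] (0*2+1,7) = (1,7)

1,7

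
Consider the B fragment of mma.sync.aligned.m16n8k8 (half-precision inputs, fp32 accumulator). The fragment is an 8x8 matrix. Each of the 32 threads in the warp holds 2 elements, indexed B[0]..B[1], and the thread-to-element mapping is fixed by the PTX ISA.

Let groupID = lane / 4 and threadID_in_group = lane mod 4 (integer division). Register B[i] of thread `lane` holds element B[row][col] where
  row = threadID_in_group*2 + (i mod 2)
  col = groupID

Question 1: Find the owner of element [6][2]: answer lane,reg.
11,0

c=2->g=2  r=6->t=3,b0=0
L=2*4+3=11  i=0=0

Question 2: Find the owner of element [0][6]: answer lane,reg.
c=6->g=6  r=0->t=0,b0=0
L=6*4+0=24  i=0=0

24,0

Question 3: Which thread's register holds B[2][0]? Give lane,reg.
1,0

c=0⇒gr=0  r=2⇒th=1,odd=0
L=0*4+1=1  i=0=0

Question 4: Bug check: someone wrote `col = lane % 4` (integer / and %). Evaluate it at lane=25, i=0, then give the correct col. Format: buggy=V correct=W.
`lane % 4`[25,0]->1
L=25->g=25>>2=6, t=25&3=1
[0]->row 1·2+0=2  col g=6
col: 1 vs 6

buggy=1 correct=6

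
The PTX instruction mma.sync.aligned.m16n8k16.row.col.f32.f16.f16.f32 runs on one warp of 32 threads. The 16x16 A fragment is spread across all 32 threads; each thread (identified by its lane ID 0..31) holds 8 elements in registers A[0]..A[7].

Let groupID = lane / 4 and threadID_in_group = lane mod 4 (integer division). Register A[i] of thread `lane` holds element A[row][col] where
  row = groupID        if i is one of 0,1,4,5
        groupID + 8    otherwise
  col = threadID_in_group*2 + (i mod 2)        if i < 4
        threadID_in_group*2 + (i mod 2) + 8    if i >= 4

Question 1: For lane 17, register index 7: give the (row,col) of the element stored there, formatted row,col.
lane 17: gr=4 (17/4), th=1 (17%4)
i=7: r=4+8=12, c=1*2+1+8=11

12,11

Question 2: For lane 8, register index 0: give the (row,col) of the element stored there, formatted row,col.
8: g=2,t=0
[0] (2+0,0*2+0+0) = (2,0)

2,0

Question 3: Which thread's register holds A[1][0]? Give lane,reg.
r=1->g=1,rb=0  c=0->cb=0,t=0,b0=0
L=1*4+0=4  i=0*4+0*2+0=0

4,0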